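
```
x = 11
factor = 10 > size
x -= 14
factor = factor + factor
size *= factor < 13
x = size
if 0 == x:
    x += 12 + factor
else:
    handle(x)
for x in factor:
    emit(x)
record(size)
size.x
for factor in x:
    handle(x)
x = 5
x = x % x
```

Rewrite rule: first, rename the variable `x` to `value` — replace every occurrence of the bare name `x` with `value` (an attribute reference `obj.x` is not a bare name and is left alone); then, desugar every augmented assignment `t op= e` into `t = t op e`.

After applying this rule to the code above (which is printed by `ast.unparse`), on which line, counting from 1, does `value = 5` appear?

17

Transformed code:
value = 11
factor = 10 > size
value = value - 14
factor = factor + factor
size = size * (factor < 13)
value = size
if 0 == value:
    value = value + (12 + factor)
else:
    handle(value)
for value in factor:
    emit(value)
record(size)
size.x
for factor in value:
    handle(value)
value = 5
value = value % value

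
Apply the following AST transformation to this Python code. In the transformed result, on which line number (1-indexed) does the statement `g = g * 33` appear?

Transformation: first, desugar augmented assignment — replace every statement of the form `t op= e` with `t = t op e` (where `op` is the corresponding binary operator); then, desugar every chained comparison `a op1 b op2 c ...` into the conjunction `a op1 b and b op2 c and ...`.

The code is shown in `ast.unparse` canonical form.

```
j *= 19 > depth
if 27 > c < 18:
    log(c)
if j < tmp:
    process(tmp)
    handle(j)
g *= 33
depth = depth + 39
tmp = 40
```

Transformed code:
j = j * (19 > depth)
if 27 > c and c < 18:
    log(c)
if j < tmp:
    process(tmp)
    handle(j)
g = g * 33
depth = depth + 39
tmp = 40

7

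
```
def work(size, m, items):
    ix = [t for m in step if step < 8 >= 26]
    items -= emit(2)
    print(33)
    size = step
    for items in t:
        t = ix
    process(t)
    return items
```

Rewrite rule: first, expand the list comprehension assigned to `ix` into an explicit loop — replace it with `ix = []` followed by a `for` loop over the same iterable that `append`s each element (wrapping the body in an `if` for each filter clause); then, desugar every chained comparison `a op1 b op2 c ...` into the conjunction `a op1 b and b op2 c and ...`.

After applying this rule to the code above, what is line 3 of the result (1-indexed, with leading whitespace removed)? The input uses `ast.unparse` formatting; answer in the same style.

for m in step:

Transformed code:
def work(size, m, items):
    ix = []
    for m in step:
        if step < 8 and 8 >= 26:
            ix.append(t)
    items -= emit(2)
    print(33)
    size = step
    for items in t:
        t = ix
    process(t)
    return items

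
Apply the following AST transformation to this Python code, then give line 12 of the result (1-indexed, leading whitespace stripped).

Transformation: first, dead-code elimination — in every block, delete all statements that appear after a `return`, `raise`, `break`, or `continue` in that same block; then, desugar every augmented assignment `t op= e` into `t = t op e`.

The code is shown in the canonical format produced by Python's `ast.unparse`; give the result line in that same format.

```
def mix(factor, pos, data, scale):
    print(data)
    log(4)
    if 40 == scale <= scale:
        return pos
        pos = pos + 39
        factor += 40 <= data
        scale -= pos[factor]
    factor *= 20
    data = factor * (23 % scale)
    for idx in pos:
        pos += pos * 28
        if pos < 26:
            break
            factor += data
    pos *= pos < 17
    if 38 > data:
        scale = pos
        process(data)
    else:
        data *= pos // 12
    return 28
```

Transformed code:
def mix(factor, pos, data, scale):
    print(data)
    log(4)
    if 40 == scale <= scale:
        return pos
    factor = factor * 20
    data = factor * (23 % scale)
    for idx in pos:
        pos = pos + pos * 28
        if pos < 26:
            break
    pos = pos * (pos < 17)
    if 38 > data:
        scale = pos
        process(data)
    else:
        data = data * (pos // 12)
    return 28

pos = pos * (pos < 17)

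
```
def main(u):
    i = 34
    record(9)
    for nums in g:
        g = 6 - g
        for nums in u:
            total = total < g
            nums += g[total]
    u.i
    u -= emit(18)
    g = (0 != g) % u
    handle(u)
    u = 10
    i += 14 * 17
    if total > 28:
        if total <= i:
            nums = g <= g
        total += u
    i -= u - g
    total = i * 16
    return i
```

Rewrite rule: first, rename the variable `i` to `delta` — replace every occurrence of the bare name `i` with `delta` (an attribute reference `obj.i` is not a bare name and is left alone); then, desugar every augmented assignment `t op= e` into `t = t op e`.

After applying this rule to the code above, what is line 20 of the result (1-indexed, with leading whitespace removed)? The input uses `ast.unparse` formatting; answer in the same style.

Transformed code:
def main(u):
    delta = 34
    record(9)
    for nums in g:
        g = 6 - g
        for nums in u:
            total = total < g
            nums = nums + g[total]
    u.i
    u = u - emit(18)
    g = (0 != g) % u
    handle(u)
    u = 10
    delta = delta + 14 * 17
    if total > 28:
        if total <= delta:
            nums = g <= g
        total = total + u
    delta = delta - (u - g)
    total = delta * 16
    return delta

total = delta * 16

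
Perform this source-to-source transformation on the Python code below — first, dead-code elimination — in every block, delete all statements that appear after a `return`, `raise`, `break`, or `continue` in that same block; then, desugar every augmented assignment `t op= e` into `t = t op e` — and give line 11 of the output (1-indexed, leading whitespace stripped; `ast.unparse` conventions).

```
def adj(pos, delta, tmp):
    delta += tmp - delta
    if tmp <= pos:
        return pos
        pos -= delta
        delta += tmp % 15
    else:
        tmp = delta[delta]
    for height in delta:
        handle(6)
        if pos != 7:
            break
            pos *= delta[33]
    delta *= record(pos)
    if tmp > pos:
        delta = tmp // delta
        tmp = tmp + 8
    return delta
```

delta = delta * record(pos)

Transformed code:
def adj(pos, delta, tmp):
    delta = delta + (tmp - delta)
    if tmp <= pos:
        return pos
    else:
        tmp = delta[delta]
    for height in delta:
        handle(6)
        if pos != 7:
            break
    delta = delta * record(pos)
    if tmp > pos:
        delta = tmp // delta
        tmp = tmp + 8
    return delta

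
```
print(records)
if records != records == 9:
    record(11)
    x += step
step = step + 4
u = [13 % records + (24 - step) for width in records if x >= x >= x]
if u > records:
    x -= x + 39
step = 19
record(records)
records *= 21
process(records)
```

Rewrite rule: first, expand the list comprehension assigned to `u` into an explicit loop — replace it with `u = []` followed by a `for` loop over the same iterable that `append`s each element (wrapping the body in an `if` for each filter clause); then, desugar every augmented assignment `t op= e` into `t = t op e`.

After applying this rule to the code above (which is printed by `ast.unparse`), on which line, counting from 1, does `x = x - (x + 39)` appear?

Transformed code:
print(records)
if records != records == 9:
    record(11)
    x = x + step
step = step + 4
u = []
for width in records:
    if x >= x >= x:
        u.append(13 % records + (24 - step))
if u > records:
    x = x - (x + 39)
step = 19
record(records)
records = records * 21
process(records)

11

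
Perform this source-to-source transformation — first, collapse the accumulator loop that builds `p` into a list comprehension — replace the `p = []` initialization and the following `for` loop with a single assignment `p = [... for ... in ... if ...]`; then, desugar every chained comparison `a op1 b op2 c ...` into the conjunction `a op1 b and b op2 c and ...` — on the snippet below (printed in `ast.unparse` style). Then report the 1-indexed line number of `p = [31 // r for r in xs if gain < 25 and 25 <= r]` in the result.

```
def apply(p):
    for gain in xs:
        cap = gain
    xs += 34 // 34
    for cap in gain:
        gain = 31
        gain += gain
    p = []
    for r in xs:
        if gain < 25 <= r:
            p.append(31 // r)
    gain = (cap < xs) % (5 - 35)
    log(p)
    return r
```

8

Transformed code:
def apply(p):
    for gain in xs:
        cap = gain
    xs += 34 // 34
    for cap in gain:
        gain = 31
        gain += gain
    p = [31 // r for r in xs if gain < 25 and 25 <= r]
    gain = (cap < xs) % (5 - 35)
    log(p)
    return r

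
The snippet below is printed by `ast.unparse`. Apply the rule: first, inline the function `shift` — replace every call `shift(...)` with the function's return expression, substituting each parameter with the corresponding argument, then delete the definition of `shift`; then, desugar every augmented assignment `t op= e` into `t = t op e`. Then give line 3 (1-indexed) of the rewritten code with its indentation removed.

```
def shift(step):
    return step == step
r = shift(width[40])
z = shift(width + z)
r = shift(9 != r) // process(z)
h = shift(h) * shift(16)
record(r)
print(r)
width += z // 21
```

Transformed code:
r = width[40] == width[40]
z = width + z == width + z
r = ((9 != r) == (9 != r)) // process(z)
h = (h == h) * (16 == 16)
record(r)
print(r)
width = width + z // 21

r = ((9 != r) == (9 != r)) // process(z)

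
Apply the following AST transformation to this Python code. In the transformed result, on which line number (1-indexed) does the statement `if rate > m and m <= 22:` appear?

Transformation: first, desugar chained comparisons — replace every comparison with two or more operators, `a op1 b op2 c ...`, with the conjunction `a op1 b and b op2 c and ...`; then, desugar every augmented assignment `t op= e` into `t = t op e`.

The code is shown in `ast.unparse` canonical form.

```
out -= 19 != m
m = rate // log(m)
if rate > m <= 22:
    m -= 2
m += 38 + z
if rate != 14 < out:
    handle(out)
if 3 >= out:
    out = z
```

3

Transformed code:
out = out - (19 != m)
m = rate // log(m)
if rate > m and m <= 22:
    m = m - 2
m = m + (38 + z)
if rate != 14 and 14 < out:
    handle(out)
if 3 >= out:
    out = z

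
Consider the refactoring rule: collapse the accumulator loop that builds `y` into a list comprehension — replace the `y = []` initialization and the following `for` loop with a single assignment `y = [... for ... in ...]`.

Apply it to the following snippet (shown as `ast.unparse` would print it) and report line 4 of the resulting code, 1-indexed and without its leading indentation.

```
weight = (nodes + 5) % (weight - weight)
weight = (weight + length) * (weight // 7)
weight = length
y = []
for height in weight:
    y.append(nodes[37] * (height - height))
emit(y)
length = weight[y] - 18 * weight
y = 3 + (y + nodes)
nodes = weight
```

Transformed code:
weight = (nodes + 5) % (weight - weight)
weight = (weight + length) * (weight // 7)
weight = length
y = [nodes[37] * (height - height) for height in weight]
emit(y)
length = weight[y] - 18 * weight
y = 3 + (y + nodes)
nodes = weight

y = [nodes[37] * (height - height) for height in weight]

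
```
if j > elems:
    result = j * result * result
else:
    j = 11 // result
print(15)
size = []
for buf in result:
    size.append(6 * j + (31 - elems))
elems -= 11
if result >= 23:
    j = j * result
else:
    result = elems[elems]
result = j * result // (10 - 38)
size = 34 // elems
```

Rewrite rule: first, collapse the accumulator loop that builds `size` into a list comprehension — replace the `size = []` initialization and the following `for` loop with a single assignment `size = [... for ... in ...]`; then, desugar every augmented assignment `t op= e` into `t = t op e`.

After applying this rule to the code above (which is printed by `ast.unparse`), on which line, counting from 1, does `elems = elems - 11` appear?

7

Transformed code:
if j > elems:
    result = j * result * result
else:
    j = 11 // result
print(15)
size = [6 * j + (31 - elems) for buf in result]
elems = elems - 11
if result >= 23:
    j = j * result
else:
    result = elems[elems]
result = j * result // (10 - 38)
size = 34 // elems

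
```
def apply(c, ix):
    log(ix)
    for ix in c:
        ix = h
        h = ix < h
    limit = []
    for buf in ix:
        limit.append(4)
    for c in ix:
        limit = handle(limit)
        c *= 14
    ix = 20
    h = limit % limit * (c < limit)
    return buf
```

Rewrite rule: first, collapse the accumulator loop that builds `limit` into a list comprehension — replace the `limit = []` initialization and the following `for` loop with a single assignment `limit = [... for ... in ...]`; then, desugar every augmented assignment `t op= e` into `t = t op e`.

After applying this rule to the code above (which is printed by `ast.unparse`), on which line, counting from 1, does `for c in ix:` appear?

Transformed code:
def apply(c, ix):
    log(ix)
    for ix in c:
        ix = h
        h = ix < h
    limit = [4 for buf in ix]
    for c in ix:
        limit = handle(limit)
        c = c * 14
    ix = 20
    h = limit % limit * (c < limit)
    return buf

7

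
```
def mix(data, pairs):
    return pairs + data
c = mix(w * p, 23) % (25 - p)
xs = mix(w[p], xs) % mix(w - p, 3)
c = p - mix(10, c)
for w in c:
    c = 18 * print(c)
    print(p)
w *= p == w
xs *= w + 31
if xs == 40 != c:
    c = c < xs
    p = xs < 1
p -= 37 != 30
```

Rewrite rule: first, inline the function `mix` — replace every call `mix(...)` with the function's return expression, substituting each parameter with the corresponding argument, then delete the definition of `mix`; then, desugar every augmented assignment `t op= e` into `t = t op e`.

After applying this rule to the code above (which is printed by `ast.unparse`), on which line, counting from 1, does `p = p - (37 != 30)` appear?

12

Transformed code:
c = (23 + w * p) % (25 - p)
xs = (xs + w[p]) % (3 + (w - p))
c = p - (c + 10)
for w in c:
    c = 18 * print(c)
    print(p)
w = w * (p == w)
xs = xs * (w + 31)
if xs == 40 != c:
    c = c < xs
    p = xs < 1
p = p - (37 != 30)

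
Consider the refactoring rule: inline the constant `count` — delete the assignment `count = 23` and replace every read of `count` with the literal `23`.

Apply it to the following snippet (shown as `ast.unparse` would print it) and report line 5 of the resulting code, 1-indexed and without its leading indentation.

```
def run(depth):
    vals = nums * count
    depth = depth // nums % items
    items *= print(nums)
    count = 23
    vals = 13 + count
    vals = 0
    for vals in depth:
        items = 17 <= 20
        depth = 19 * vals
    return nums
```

vals = 13 + 23

Transformed code:
def run(depth):
    vals = nums * 23
    depth = depth // nums % items
    items *= print(nums)
    vals = 13 + 23
    vals = 0
    for vals in depth:
        items = 17 <= 20
        depth = 19 * vals
    return nums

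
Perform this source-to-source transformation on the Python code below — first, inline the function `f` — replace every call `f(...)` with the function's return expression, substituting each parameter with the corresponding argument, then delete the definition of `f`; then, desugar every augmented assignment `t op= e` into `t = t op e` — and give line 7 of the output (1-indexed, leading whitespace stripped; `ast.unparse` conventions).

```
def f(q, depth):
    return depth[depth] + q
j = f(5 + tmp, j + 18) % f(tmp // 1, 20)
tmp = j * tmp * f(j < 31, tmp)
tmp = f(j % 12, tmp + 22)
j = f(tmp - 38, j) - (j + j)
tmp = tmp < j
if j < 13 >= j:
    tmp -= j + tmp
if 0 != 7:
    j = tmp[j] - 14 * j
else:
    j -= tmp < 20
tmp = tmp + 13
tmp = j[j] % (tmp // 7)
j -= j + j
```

tmp = tmp - (j + tmp)

Transformed code:
j = ((j + 18)[j + 18] + (5 + tmp)) % (20[20] + tmp // 1)
tmp = j * tmp * (tmp[tmp] + (j < 31))
tmp = (tmp + 22)[tmp + 22] + j % 12
j = j[j] + (tmp - 38) - (j + j)
tmp = tmp < j
if j < 13 >= j:
    tmp = tmp - (j + tmp)
if 0 != 7:
    j = tmp[j] - 14 * j
else:
    j = j - (tmp < 20)
tmp = tmp + 13
tmp = j[j] % (tmp // 7)
j = j - (j + j)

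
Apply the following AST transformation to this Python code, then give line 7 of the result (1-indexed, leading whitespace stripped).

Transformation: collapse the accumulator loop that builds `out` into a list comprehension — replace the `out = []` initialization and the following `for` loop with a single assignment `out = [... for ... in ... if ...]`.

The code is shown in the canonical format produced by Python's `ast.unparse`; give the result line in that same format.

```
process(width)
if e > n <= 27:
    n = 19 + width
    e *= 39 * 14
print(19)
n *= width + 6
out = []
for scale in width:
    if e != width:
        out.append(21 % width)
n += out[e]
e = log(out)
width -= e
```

Transformed code:
process(width)
if e > n <= 27:
    n = 19 + width
    e *= 39 * 14
print(19)
n *= width + 6
out = [21 % width for scale in width if e != width]
n += out[e]
e = log(out)
width -= e

out = [21 % width for scale in width if e != width]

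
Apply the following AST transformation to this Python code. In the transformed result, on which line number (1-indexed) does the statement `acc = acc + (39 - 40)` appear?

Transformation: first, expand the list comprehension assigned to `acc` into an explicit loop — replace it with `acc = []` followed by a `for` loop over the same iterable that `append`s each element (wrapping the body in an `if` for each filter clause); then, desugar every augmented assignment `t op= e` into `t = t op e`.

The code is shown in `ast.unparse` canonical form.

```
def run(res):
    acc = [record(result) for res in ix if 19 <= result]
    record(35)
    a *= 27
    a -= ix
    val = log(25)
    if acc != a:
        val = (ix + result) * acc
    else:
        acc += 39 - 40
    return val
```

13

Transformed code:
def run(res):
    acc = []
    for res in ix:
        if 19 <= result:
            acc.append(record(result))
    record(35)
    a = a * 27
    a = a - ix
    val = log(25)
    if acc != a:
        val = (ix + result) * acc
    else:
        acc = acc + (39 - 40)
    return val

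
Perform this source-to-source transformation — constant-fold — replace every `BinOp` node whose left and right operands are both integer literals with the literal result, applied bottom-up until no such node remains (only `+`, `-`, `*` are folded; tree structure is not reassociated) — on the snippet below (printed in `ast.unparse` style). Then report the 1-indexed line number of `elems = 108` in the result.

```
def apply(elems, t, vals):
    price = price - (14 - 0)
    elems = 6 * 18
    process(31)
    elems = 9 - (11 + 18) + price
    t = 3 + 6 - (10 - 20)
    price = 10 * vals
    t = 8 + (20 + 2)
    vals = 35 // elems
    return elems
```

3

Transformed code:
def apply(elems, t, vals):
    price = price - 14
    elems = 108
    process(31)
    elems = -20 + price
    t = 19
    price = 10 * vals
    t = 30
    vals = 35 // elems
    return elems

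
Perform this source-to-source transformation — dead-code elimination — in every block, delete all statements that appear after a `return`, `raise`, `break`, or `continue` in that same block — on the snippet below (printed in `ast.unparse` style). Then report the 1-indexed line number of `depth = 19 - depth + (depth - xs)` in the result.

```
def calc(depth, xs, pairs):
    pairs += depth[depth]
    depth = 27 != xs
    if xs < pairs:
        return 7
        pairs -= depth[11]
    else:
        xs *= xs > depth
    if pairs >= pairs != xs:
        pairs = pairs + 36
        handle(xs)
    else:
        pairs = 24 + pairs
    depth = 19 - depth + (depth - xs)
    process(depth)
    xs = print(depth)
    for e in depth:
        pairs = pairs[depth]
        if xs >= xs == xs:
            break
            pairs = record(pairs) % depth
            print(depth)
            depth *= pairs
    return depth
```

Transformed code:
def calc(depth, xs, pairs):
    pairs += depth[depth]
    depth = 27 != xs
    if xs < pairs:
        return 7
    else:
        xs *= xs > depth
    if pairs >= pairs != xs:
        pairs = pairs + 36
        handle(xs)
    else:
        pairs = 24 + pairs
    depth = 19 - depth + (depth - xs)
    process(depth)
    xs = print(depth)
    for e in depth:
        pairs = pairs[depth]
        if xs >= xs == xs:
            break
    return depth

13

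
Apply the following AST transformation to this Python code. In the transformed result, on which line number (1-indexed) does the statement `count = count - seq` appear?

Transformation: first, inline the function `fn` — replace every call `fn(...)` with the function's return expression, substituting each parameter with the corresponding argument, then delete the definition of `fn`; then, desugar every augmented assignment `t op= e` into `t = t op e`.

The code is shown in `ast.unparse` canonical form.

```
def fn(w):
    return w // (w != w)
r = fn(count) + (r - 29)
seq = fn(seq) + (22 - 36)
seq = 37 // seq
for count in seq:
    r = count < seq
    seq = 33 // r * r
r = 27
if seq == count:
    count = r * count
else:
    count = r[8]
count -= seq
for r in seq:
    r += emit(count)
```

12

Transformed code:
r = count // (count != count) + (r - 29)
seq = seq // (seq != seq) + (22 - 36)
seq = 37 // seq
for count in seq:
    r = count < seq
    seq = 33 // r * r
r = 27
if seq == count:
    count = r * count
else:
    count = r[8]
count = count - seq
for r in seq:
    r = r + emit(count)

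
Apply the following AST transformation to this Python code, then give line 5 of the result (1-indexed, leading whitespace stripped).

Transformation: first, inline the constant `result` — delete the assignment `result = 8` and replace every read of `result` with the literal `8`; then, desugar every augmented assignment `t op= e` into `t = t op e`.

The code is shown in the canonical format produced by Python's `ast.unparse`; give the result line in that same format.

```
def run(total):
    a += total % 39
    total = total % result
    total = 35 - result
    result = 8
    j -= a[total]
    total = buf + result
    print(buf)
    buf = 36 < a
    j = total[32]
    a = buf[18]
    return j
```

j = j - a[total]

Transformed code:
def run(total):
    a = a + total % 39
    total = total % 8
    total = 35 - 8
    j = j - a[total]
    total = buf + 8
    print(buf)
    buf = 36 < a
    j = total[32]
    a = buf[18]
    return j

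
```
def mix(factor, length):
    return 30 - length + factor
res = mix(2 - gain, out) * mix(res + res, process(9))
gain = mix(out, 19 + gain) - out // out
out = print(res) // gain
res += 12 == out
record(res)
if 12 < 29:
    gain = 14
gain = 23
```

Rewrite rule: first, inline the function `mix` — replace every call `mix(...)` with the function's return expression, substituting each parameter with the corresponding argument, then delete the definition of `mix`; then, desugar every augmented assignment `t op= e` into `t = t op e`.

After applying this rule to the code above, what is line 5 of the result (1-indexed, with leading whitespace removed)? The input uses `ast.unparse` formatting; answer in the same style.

Transformed code:
res = (30 - out + (2 - gain)) * (30 - process(9) + (res + res))
gain = 30 - (19 + gain) + out - out // out
out = print(res) // gain
res = res + (12 == out)
record(res)
if 12 < 29:
    gain = 14
gain = 23

record(res)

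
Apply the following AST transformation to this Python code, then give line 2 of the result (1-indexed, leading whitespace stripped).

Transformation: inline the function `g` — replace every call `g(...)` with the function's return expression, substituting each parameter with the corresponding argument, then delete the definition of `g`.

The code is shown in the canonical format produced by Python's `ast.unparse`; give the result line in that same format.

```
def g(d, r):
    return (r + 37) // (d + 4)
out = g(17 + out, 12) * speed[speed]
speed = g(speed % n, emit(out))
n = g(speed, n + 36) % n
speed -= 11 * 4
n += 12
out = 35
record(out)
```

speed = (emit(out) + 37) // (speed % n + 4)

Transformed code:
out = (12 + 37) // (17 + out + 4) * speed[speed]
speed = (emit(out) + 37) // (speed % n + 4)
n = (n + 36 + 37) // (speed + 4) % n
speed -= 11 * 4
n += 12
out = 35
record(out)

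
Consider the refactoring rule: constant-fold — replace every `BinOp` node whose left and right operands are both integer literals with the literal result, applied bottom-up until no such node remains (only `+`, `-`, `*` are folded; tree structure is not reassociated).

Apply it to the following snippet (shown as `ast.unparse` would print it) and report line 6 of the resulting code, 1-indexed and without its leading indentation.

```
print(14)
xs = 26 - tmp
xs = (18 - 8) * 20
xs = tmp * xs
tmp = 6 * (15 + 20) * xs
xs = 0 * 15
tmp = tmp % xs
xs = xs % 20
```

xs = 0

Transformed code:
print(14)
xs = 26 - tmp
xs = 200
xs = tmp * xs
tmp = 210 * xs
xs = 0
tmp = tmp % xs
xs = xs % 20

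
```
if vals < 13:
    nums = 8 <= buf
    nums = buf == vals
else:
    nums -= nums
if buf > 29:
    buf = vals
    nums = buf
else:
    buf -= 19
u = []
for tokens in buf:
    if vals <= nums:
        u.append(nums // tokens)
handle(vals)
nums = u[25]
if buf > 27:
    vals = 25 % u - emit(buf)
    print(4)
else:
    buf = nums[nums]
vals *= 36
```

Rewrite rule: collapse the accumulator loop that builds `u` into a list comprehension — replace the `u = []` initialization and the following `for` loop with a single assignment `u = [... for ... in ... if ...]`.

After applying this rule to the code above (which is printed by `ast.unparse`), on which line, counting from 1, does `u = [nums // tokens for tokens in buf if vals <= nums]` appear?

11

Transformed code:
if vals < 13:
    nums = 8 <= buf
    nums = buf == vals
else:
    nums -= nums
if buf > 29:
    buf = vals
    nums = buf
else:
    buf -= 19
u = [nums // tokens for tokens in buf if vals <= nums]
handle(vals)
nums = u[25]
if buf > 27:
    vals = 25 % u - emit(buf)
    print(4)
else:
    buf = nums[nums]
vals *= 36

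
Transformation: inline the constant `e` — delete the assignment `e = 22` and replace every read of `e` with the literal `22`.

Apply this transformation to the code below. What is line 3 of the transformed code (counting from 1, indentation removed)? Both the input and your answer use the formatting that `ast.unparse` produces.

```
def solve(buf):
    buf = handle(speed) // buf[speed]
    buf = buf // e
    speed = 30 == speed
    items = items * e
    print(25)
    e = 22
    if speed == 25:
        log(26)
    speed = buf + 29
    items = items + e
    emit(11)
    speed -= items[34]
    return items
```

buf = buf // 22

Transformed code:
def solve(buf):
    buf = handle(speed) // buf[speed]
    buf = buf // 22
    speed = 30 == speed
    items = items * 22
    print(25)
    if speed == 25:
        log(26)
    speed = buf + 29
    items = items + 22
    emit(11)
    speed -= items[34]
    return items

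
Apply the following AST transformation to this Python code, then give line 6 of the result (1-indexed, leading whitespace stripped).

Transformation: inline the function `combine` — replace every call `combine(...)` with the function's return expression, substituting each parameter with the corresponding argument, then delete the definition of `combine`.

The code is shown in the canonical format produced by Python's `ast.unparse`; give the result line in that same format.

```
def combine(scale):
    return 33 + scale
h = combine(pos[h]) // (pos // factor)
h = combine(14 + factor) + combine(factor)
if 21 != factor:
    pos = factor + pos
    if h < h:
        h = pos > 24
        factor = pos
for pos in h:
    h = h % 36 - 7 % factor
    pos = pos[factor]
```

h = pos > 24

Transformed code:
h = (33 + pos[h]) // (pos // factor)
h = 33 + (14 + factor) + (33 + factor)
if 21 != factor:
    pos = factor + pos
    if h < h:
        h = pos > 24
        factor = pos
for pos in h:
    h = h % 36 - 7 % factor
    pos = pos[factor]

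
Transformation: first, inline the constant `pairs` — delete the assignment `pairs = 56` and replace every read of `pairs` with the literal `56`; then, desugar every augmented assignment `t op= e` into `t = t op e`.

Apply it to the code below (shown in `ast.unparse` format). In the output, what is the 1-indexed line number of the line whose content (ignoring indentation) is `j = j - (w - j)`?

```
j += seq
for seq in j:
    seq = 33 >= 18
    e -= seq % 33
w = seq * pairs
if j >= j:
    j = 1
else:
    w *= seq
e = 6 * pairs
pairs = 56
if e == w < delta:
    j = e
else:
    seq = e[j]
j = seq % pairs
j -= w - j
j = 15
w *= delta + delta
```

16

Transformed code:
j = j + seq
for seq in j:
    seq = 33 >= 18
    e = e - seq % 33
w = seq * 56
if j >= j:
    j = 1
else:
    w = w * seq
e = 6 * 56
if e == w < delta:
    j = e
else:
    seq = e[j]
j = seq % 56
j = j - (w - j)
j = 15
w = w * (delta + delta)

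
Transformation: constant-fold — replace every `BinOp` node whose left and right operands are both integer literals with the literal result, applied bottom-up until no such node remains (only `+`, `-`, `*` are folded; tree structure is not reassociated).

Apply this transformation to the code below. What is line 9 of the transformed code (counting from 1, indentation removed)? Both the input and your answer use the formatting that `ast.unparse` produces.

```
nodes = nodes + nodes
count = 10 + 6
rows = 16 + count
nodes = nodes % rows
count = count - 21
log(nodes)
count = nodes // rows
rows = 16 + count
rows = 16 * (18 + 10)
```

Transformed code:
nodes = nodes + nodes
count = 16
rows = 16 + count
nodes = nodes % rows
count = count - 21
log(nodes)
count = nodes // rows
rows = 16 + count
rows = 448

rows = 448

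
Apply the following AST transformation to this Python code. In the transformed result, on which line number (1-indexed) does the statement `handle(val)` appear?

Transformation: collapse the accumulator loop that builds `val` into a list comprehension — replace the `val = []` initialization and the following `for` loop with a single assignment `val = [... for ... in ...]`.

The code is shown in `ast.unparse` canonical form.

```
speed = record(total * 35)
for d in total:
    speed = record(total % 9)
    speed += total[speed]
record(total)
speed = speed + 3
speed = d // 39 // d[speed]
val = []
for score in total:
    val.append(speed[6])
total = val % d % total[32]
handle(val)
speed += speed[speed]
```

10

Transformed code:
speed = record(total * 35)
for d in total:
    speed = record(total % 9)
    speed += total[speed]
record(total)
speed = speed + 3
speed = d // 39 // d[speed]
val = [speed[6] for score in total]
total = val % d % total[32]
handle(val)
speed += speed[speed]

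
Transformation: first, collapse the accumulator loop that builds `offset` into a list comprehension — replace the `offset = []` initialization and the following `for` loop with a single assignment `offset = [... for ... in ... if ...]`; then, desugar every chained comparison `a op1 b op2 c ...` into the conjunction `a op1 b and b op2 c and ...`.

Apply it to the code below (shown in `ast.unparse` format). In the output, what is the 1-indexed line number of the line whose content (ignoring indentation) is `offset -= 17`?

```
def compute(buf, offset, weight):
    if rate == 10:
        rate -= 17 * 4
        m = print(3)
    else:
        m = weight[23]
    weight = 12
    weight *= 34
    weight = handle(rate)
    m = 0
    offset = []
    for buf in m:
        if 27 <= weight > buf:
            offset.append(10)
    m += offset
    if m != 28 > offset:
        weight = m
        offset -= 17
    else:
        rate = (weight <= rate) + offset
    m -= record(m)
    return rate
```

15

Transformed code:
def compute(buf, offset, weight):
    if rate == 10:
        rate -= 17 * 4
        m = print(3)
    else:
        m = weight[23]
    weight = 12
    weight *= 34
    weight = handle(rate)
    m = 0
    offset = [10 for buf in m if 27 <= weight and weight > buf]
    m += offset
    if m != 28 and 28 > offset:
        weight = m
        offset -= 17
    else:
        rate = (weight <= rate) + offset
    m -= record(m)
    return rate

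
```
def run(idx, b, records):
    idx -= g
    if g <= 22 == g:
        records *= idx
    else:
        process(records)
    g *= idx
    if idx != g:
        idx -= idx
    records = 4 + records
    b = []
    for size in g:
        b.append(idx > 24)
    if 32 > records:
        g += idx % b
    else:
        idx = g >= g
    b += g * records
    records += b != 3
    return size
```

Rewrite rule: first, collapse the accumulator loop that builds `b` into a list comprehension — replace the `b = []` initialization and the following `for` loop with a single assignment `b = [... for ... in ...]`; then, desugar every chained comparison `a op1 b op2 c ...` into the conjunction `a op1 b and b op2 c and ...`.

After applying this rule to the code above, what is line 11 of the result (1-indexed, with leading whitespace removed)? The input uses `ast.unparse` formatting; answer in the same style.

Transformed code:
def run(idx, b, records):
    idx -= g
    if g <= 22 and 22 == g:
        records *= idx
    else:
        process(records)
    g *= idx
    if idx != g:
        idx -= idx
    records = 4 + records
    b = [idx > 24 for size in g]
    if 32 > records:
        g += idx % b
    else:
        idx = g >= g
    b += g * records
    records += b != 3
    return size

b = [idx > 24 for size in g]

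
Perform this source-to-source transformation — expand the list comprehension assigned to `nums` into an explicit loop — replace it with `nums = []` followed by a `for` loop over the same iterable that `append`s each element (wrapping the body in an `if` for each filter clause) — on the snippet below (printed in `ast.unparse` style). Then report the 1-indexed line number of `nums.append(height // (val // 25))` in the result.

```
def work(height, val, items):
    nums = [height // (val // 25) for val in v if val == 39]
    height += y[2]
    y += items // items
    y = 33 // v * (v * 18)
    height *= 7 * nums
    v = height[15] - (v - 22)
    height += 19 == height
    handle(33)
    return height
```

Transformed code:
def work(height, val, items):
    nums = []
    for val in v:
        if val == 39:
            nums.append(height // (val // 25))
    height += y[2]
    y += items // items
    y = 33 // v * (v * 18)
    height *= 7 * nums
    v = height[15] - (v - 22)
    height += 19 == height
    handle(33)
    return height

5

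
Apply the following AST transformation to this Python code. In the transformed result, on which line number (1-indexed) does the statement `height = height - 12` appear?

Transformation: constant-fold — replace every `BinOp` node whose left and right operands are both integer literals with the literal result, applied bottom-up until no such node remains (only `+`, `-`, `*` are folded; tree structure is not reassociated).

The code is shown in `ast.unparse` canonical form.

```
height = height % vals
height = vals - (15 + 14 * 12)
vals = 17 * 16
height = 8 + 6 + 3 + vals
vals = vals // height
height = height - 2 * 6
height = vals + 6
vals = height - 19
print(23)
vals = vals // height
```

Transformed code:
height = height % vals
height = vals - 183
vals = 272
height = 17 + vals
vals = vals // height
height = height - 12
height = vals + 6
vals = height - 19
print(23)
vals = vals // height

6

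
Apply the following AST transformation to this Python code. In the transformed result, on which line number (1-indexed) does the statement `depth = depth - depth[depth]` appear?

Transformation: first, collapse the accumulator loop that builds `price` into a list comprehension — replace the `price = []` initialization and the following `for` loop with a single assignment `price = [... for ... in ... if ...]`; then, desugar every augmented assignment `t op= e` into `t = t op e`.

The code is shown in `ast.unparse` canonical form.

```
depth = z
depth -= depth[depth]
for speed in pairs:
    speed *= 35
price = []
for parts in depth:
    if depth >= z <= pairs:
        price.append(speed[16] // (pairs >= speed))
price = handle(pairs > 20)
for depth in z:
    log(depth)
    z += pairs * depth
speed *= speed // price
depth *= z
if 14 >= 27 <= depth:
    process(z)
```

Transformed code:
depth = z
depth = depth - depth[depth]
for speed in pairs:
    speed = speed * 35
price = [speed[16] // (pairs >= speed) for parts in depth if depth >= z <= pairs]
price = handle(pairs > 20)
for depth in z:
    log(depth)
    z = z + pairs * depth
speed = speed * (speed // price)
depth = depth * z
if 14 >= 27 <= depth:
    process(z)

2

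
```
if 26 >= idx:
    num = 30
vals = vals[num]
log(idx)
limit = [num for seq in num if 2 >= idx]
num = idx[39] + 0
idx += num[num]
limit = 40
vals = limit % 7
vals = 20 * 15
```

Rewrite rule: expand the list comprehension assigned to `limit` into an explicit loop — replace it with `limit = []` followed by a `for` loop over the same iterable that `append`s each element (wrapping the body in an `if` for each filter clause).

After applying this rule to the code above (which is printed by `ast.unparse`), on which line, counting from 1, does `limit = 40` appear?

Transformed code:
if 26 >= idx:
    num = 30
vals = vals[num]
log(idx)
limit = []
for seq in num:
    if 2 >= idx:
        limit.append(num)
num = idx[39] + 0
idx += num[num]
limit = 40
vals = limit % 7
vals = 20 * 15

11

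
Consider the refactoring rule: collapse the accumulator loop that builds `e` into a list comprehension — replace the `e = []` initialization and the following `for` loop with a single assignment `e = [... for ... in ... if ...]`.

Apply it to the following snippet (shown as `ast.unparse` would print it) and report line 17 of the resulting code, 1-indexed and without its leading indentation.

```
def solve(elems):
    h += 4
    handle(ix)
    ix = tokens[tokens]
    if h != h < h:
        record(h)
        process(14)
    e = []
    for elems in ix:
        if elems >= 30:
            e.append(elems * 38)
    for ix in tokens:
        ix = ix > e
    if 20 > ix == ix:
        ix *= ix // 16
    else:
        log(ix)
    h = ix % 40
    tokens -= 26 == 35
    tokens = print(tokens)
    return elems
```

Transformed code:
def solve(elems):
    h += 4
    handle(ix)
    ix = tokens[tokens]
    if h != h < h:
        record(h)
        process(14)
    e = [elems * 38 for elems in ix if elems >= 30]
    for ix in tokens:
        ix = ix > e
    if 20 > ix == ix:
        ix *= ix // 16
    else:
        log(ix)
    h = ix % 40
    tokens -= 26 == 35
    tokens = print(tokens)
    return elems

tokens = print(tokens)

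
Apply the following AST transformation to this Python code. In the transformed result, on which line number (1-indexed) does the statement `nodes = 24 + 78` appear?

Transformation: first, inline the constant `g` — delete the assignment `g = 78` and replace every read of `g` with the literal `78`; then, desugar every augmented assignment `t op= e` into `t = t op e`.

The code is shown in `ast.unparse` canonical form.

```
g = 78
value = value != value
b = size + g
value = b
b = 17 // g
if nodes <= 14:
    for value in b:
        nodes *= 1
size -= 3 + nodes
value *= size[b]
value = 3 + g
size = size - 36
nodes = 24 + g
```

Transformed code:
value = value != value
b = size + 78
value = b
b = 17 // 78
if nodes <= 14:
    for value in b:
        nodes = nodes * 1
size = size - (3 + nodes)
value = value * size[b]
value = 3 + 78
size = size - 36
nodes = 24 + 78

12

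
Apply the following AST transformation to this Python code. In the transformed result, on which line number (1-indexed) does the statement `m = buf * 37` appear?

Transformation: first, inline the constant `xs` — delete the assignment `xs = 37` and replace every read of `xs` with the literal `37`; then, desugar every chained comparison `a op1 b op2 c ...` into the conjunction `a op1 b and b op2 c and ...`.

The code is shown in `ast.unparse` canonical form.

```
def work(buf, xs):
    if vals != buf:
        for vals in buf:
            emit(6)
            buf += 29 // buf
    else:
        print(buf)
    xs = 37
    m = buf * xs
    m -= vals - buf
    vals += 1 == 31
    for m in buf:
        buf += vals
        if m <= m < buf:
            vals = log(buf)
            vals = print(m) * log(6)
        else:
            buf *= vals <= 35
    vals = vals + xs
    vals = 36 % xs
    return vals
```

8

Transformed code:
def work(buf, xs):
    if vals != buf:
        for vals in buf:
            emit(6)
            buf += 29 // buf
    else:
        print(buf)
    m = buf * 37
    m -= vals - buf
    vals += 1 == 31
    for m in buf:
        buf += vals
        if m <= m and m < buf:
            vals = log(buf)
            vals = print(m) * log(6)
        else:
            buf *= vals <= 35
    vals = vals + 37
    vals = 36 % 37
    return vals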